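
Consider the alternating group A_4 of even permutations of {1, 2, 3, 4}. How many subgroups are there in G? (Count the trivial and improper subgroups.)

10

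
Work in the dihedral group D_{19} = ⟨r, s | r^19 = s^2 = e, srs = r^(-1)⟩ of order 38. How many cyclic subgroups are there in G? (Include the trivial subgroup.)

21

Each element a generates a cyclic subgroup ⟨a⟩; distinct elements may generate the same one (a cyclic group of order d has φ(d) generators).
Cyclic subgroups by order — order 1: 1; order 2: 19; order 19: 1.
Total: 21.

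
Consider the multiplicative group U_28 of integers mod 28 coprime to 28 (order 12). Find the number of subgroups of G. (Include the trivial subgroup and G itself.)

|G| = 12, so by Lagrange every subgroup order divides 12. Divisors: 1, 2, 3, 4, 6, 12.
Subgroups by order — order 1: 1; order 2: 3; order 3: 1; order 4: 1; order 6: 3; order 12: 1.
Total: 1 + 3 + 1 + 1 + 3 + 1 = 10.

10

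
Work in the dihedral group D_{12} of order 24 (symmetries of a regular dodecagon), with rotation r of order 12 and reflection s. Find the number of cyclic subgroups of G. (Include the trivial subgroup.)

18

Group the elements of G by the cyclic subgroup they generate; each cyclic subgroup of order d accounts for φ(d) elements.
Cyclic subgroups by order — order 1: 1; order 2: 13; order 3: 1; order 4: 1; order 6: 1; order 12: 1.
Total: 18.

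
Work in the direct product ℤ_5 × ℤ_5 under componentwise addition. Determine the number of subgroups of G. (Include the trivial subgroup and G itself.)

|G| = 25, so by Lagrange every subgroup order divides 25. Divisors: 1, 5, 25.
Subgroups by order — order 1: 1; order 5: 6; order 25: 1.
Total: 1 + 6 + 1 = 8.

8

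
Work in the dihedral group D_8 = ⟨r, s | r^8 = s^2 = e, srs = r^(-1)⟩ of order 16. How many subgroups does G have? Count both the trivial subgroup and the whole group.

19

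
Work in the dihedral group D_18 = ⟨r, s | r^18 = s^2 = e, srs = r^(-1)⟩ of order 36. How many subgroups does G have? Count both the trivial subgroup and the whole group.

|G| = 36, so by Lagrange every subgroup order divides 36. Divisors: 1, 2, 3, 4, 6, 9, 12, 18, 36.
Subgroups by order — order 1: 1; order 2: 19; order 3: 1; order 4: 9; order 6: 7; order 9: 1; order 12: 3; order 18: 3; order 36: 1.
Total: 1 + 19 + 1 + 9 + 7 + 1 + 3 + 3 + 1 = 45.

45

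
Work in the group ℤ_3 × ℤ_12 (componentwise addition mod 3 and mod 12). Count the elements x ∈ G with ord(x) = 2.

1

An element (a,b) has order lcm(ord(a), ord(b)); count pairs with lcm equal to 2.
Enumerating gives 1 such elements.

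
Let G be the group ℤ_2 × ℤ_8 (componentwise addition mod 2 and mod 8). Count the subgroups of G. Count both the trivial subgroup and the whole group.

11

|G| = 16, so by Lagrange every subgroup order divides 16. Divisors: 1, 2, 4, 8, 16.
Subgroups by order — order 1: 1; order 2: 3; order 4: 3; order 8: 3; order 16: 1.
Total: 1 + 3 + 3 + 3 + 1 = 11.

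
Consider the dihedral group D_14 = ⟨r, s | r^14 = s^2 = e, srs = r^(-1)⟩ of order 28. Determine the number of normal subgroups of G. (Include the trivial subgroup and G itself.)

7

G has 28 subgroups. Checking conjugation-invariance by order — order 1: 1/1 normal; order 2: 1/15 normal; order 4: 0/7 normal; order 7: 1/1 normal; order 14: 3/3 normal; order 28: 1/1 normal.
Total normal subgroups: 7.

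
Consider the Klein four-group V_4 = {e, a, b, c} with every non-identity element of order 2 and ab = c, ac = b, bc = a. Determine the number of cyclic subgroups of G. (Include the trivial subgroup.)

Each element a generates a cyclic subgroup ⟨a⟩; distinct elements may generate the same one (a cyclic group of order d has φ(d) generators).
Cyclic subgroups by order — order 1: 1; order 2: 3.
Total: 4.

4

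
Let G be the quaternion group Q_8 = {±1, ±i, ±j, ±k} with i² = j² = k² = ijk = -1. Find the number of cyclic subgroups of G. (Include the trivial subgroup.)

A cyclic subgroup of order d is generated by each of its φ(d) elements of order d, so the cyclic subgroups of order d number (#elements of order d)/φ(d).
Cyclic subgroups by order — order 1: 1; order 2: 1; order 4: 3.
Total: 5.

5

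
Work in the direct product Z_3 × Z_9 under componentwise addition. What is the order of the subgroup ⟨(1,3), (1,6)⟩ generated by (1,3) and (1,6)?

9

|⟨(1,3)⟩| = 3 and |⟨(1,6)⟩| = 3, so |H| is a multiple of lcm(3, 3) = 3 and divides |G| = 27.
Closing under the operation: H = {(0,0), (0,3), (0,6), (1,0), (1,3), (1,6), (2,0), (2,3), (2,6)}, so |H| = 9.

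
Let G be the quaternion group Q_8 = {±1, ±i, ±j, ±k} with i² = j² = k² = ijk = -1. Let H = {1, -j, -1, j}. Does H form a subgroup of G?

|H| = 4 divides |G| = 8, consistent with Lagrange.
H contains the identity, every element's inverse is in H, and H is closed under ·: it is a subgroup.
In fact H = ⟨j⟩.

Yes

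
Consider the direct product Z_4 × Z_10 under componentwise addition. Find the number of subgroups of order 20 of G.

3

|G| = 40 and 20 | 40, so subgroups of order 20 are possible by Lagrange.
The subgroups of order 20 are: {(0,0), (0,1), (0,2), (0,3), (0,4), (0,5), (0,6), (0,7), (0,8), (0,9), (2,0), (2,1), (2,2), (2,3), (2,4), (2,5), (2,6), (2,7), (2,8), (2,9)}; {(0,0), (0,2), (0,4), (0,6), (0,8), (1,0), (1,2), (1,4), (1,6), (1,8), (2,0), (2,2), (2,4), (2,6), (2,8), (3,0), (3,2), (3,4), (3,6), (3,8)}; {(0,0), (0,2), (0,4), (0,6), (0,8), (1,1), (1,3), (1,5), (1,7), (1,9), (2,0), (2,2), (2,4), (2,6), (2,8), (3,1), (3,3), (3,5), (3,7), (3,9)}.
So G has 3 subgroups of order 20.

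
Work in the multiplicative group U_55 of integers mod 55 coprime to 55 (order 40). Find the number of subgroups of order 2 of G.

|G| = 40 and 2 | 40, so subgroups of order 2 are possible by Lagrange.
The subgroups of order 2 are: {1, 21}; {1, 34}; {1, 54}.
So G has 3 subgroups of order 2.

3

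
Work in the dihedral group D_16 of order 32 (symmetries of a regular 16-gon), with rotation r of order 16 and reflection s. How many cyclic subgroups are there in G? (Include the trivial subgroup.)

Group the elements of G by the cyclic subgroup they generate; each cyclic subgroup of order d accounts for φ(d) elements.
Cyclic subgroups by order — order 1: 1; order 2: 17; order 4: 1; order 8: 1; order 16: 1.
Total: 21.

21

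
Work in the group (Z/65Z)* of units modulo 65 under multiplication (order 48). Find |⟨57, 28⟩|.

24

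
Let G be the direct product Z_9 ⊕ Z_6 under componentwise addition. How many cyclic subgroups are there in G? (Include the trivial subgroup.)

16

A cyclic subgroup of order d is generated by each of its φ(d) elements of order d, so the cyclic subgroups of order d number (#elements of order d)/φ(d).
Cyclic subgroups by order — order 1: 1; order 2: 1; order 3: 4; order 6: 4; order 9: 3; order 18: 3.
Total: 16.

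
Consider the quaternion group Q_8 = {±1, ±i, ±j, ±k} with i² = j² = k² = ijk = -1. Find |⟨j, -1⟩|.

|⟨j⟩| = 4 and |⟨-1⟩| = 2, so |H| is a multiple of lcm(4, 2) = 4 and divides |G| = 8.
Closing under the operation: H = {1, -1, j, -j}, so |H| = 4.

4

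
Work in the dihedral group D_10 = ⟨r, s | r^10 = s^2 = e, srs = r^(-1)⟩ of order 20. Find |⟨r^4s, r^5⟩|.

4

|⟨r^4s⟩| = 2 and |⟨r^5⟩| = 2, so |H| is a multiple of lcm(2, 2) = 2 and divides |G| = 20.
Closing under the operation: H = {e, r^5, r^4s, r^9s}, so |H| = 4.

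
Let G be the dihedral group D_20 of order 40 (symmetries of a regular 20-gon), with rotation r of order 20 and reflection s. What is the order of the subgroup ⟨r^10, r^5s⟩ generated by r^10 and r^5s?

4

|⟨r^10⟩| = 2 and |⟨r^5s⟩| = 2, so |H| is a multiple of lcm(2, 2) = 2 and divides |G| = 40.
Closing under the operation: H = {e, r^10, r^5s, r^15s}, so |H| = 4.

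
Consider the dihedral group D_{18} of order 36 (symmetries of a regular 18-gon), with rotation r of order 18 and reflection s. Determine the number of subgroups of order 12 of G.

|G| = 36 and 12 | 36, so subgroups of order 12 are possible by Lagrange.
The subgroups of order 12 are: {e, r^3, r^6, r^9, r^12, r^15, rs, r^4s, r^7s, r^10s, r^13s, r^16s}; {e, r^3, r^6, r^9, r^12, r^15, r^2s, r^5s, r^8s, r^11s, r^14s, r^17s}; {e, r^3, r^6, r^9, r^12, r^15, s, r^3s, r^6s, r^9s, r^12s, r^15s}.
So G has 3 subgroups of order 12.

3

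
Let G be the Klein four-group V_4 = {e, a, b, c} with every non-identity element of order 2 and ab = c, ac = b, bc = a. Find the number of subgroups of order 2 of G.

3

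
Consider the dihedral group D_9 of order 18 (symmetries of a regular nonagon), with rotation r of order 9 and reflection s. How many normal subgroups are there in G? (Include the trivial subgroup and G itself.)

4

G has 16 subgroups. Checking conjugation-invariance by order — order 1: 1/1 normal; order 2: 0/9 normal; order 3: 1/1 normal; order 6: 0/3 normal; order 9: 1/1 normal; order 18: 1/1 normal.
Total normal subgroups: 4.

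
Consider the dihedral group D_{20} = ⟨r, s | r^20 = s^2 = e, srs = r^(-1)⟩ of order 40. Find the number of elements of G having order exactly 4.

The elements of order 4 are: r^5, r^15.
That's 2.

2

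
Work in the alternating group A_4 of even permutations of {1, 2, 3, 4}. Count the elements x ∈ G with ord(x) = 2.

The elements of order 2 are: (1 2)(3 4), (1 3)(2 4), (1 4)(2 3).
That's 3.

3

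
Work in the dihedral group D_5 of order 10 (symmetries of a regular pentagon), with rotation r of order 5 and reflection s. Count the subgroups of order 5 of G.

1

|G| = 10 and 5 | 10, so subgroups of order 5 are possible by Lagrange.
The subgroups of order 5 are: {e, r, r^2, r^3, r^4}.
So G has 1 subgroup of order 5.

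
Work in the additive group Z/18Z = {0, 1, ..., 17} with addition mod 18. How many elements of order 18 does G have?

6

In a cyclic group of order 18, the number of elements of order d (for d | 18) is φ(d).
φ(18) = 6.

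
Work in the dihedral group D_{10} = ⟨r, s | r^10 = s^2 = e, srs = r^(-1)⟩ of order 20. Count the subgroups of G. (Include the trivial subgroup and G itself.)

22

|G| = 20, so by Lagrange every subgroup order divides 20. Divisors: 1, 2, 4, 5, 10, 20.
Subgroups by order — order 1: 1; order 2: 11; order 4: 5; order 5: 1; order 10: 3; order 20: 1.
Total: 1 + 11 + 5 + 1 + 3 + 1 = 22.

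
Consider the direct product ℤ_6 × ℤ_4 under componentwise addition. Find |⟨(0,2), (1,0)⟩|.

|⟨(0,2)⟩| = 2 and |⟨(1,0)⟩| = 6, so |H| is a multiple of lcm(2, 6) = 6 and divides |G| = 24.
Closing under the operation: H = {(0,0), (0,2), (1,0), (1,2), (2,0), (2,2), (3,0), (3,2), (4,0), (4,2), (5,0), (5,2)}, so |H| = 12.

12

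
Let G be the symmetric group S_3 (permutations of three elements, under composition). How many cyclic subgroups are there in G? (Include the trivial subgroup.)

5

Group the elements of G by the cyclic subgroup they generate; each cyclic subgroup of order d accounts for φ(d) elements.
Cyclic subgroups by order — order 1: 1; order 2: 3; order 3: 1.
Total: 5.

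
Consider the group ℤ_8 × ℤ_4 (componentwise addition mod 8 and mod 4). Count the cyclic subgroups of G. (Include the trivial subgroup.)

14

A cyclic subgroup of order d is generated by each of its φ(d) elements of order d, so the cyclic subgroups of order d number (#elements of order d)/φ(d).
Cyclic subgroups by order — order 1: 1; order 2: 3; order 4: 6; order 8: 4.
Total: 14.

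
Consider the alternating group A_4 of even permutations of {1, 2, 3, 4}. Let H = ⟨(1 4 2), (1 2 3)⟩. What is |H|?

12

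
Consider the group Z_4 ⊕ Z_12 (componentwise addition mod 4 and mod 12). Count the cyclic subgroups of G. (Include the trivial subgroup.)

A cyclic subgroup of order d is generated by each of its φ(d) elements of order d, so the cyclic subgroups of order d number (#elements of order d)/φ(d).
Cyclic subgroups by order — order 1: 1; order 2: 3; order 3: 1; order 4: 6; order 6: 3; order 12: 6.
Total: 20.

20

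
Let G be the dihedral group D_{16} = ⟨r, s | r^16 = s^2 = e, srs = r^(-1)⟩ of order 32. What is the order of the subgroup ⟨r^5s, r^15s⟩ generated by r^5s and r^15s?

16

|⟨r^5s⟩| = 2 and |⟨r^15s⟩| = 2, so |H| is a multiple of lcm(2, 2) = 2 and divides |G| = 32.
Closing under the operation: H = {e, r^2, r^4, r^6, r^8, r^10, r^12, r^14, rs, r^3s, r^5s, r^7s, r^9s, r^11s, r^13s, r^15s}, so |H| = 16.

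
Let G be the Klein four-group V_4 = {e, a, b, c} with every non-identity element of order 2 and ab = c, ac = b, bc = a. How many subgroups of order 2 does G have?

|G| = 4 and 2 | 4, so subgroups of order 2 are possible by Lagrange.
The subgroups of order 2 are: {e, a}; {e, b}; {e, c}.
So G has 3 subgroups of order 2.

3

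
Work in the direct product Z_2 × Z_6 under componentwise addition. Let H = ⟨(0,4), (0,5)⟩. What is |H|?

|⟨(0,4)⟩| = 3 and |⟨(0,5)⟩| = 6, so |H| is a multiple of lcm(3, 6) = 6 and divides |G| = 12.
Closing under the operation: H = {(0,0), (0,1), (0,2), (0,3), (0,4), (0,5)}, so |H| = 6.

6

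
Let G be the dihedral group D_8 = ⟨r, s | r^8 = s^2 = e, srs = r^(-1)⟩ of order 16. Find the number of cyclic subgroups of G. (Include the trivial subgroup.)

Group the elements of G by the cyclic subgroup they generate; each cyclic subgroup of order d accounts for φ(d) elements.
Cyclic subgroups by order — order 1: 1; order 2: 9; order 4: 1; order 8: 1.
Total: 12.

12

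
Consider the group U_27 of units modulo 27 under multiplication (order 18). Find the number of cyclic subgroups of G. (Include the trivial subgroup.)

6

Each element a generates a cyclic subgroup ⟨a⟩; distinct elements may generate the same one (a cyclic group of order d has φ(d) generators).
Cyclic subgroups by order — order 1: 1; order 2: 1; order 3: 1; order 6: 1; order 9: 1; order 18: 1.
Total: 6.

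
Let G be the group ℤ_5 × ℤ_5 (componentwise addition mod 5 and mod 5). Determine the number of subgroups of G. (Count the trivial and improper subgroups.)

8

|G| = 25, so by Lagrange every subgroup order divides 25. Divisors: 1, 5, 25.
Subgroups by order — order 1: 1; order 5: 6; order 25: 1.
Total: 1 + 6 + 1 = 8.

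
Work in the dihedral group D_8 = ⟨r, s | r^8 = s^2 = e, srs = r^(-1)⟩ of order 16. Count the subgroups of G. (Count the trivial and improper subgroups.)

|G| = 16, so by Lagrange every subgroup order divides 16. Divisors: 1, 2, 4, 8, 16.
Subgroups by order — order 1: 1; order 2: 9; order 4: 5; order 8: 3; order 16: 1.
Total: 1 + 9 + 5 + 3 + 1 = 19.

19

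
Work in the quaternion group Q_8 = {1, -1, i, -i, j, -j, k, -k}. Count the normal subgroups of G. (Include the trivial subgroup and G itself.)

6

G has 6 subgroups. Checking conjugation-invariance by order — order 1: 1/1 normal; order 2: 1/1 normal; order 4: 3/3 normal; order 8: 1/1 normal.
Total normal subgroups: 6.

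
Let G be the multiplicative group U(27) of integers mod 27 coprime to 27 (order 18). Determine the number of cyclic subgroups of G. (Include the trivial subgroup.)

6

Each element a generates a cyclic subgroup ⟨a⟩; distinct elements may generate the same one (a cyclic group of order d has φ(d) generators).
Cyclic subgroups by order — order 1: 1; order 2: 1; order 3: 1; order 6: 1; order 9: 1; order 18: 1.
Total: 6.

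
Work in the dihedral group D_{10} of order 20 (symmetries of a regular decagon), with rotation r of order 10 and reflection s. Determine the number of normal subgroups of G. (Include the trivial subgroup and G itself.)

G has 22 subgroups. Checking conjugation-invariance by order — order 1: 1/1 normal; order 2: 1/11 normal; order 4: 0/5 normal; order 5: 1/1 normal; order 10: 3/3 normal; order 20: 1/1 normal.
Total normal subgroups: 7.

7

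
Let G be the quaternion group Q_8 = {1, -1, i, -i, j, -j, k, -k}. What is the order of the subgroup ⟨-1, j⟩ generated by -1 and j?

|⟨-1⟩| = 2 and |⟨j⟩| = 4, so |H| is a multiple of lcm(2, 4) = 4 and divides |G| = 8.
Closing under the operation: H = {1, -1, j, -j}, so |H| = 4.

4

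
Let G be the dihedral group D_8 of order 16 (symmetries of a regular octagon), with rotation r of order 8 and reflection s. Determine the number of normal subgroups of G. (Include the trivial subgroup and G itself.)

7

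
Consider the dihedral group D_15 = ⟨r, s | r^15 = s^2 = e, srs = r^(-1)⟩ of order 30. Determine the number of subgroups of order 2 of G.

|G| = 30 and 2 | 30, so subgroups of order 2 are possible by Lagrange.
The subgroups of order 2 are: {e, r^10s}; {e, r^11s}; {e, r^12s}; {e, r^13s}; … (15 in all).
So G has 15 subgroups of order 2.

15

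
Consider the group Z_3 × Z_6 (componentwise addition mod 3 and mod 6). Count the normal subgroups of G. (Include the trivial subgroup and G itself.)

12

G is abelian, so every subgroup is normal.
G has 12 subgroups in total, hence 12 normal subgroups.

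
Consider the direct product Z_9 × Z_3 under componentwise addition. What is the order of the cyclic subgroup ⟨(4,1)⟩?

9

The order of (4,1) in Z_9 × Z_3 is lcm(ord(4) in Z_9, ord(1) in Z_3).
ord(4) = 9 and ord(1) = 3, so |⟨(4,1)⟩| = lcm(9, 3) = 9.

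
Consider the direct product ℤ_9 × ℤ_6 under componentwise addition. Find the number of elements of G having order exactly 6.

An element (a,b) has order lcm(ord(a), ord(b)); count pairs with lcm equal to 6.
Enumerating gives 8 such elements.

8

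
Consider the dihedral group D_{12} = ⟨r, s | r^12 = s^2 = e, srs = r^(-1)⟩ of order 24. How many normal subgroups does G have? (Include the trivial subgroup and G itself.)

G has 34 subgroups. Checking conjugation-invariance by order — order 1: 1/1 normal; order 2: 1/13 normal; order 3: 1/1 normal; order 4: 1/7 normal; order 6: 1/5 normal; order 8: 0/3 normal; order 12: 3/3 normal; order 24: 1/1 normal.
Total normal subgroups: 9.

9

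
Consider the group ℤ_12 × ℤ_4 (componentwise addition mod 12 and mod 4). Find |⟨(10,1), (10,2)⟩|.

|⟨(10,1)⟩| = 12 and |⟨(10,2)⟩| = 6, so |H| is a multiple of lcm(12, 6) = 12 and divides |G| = 48.
Closing under the operation: H = {(0,0), (0,1), (0,2), (0,3), (2,0), (2,1), (2,2), (2,3), (4,0), (4,1), (4,2), (4,3), (6,0), (6,1), (6,2), (6,3), (8,0), (8,1), (8,2), (8,3), (10,0), (10,1), (10,2), (10,3)}, so |H| = 24.

24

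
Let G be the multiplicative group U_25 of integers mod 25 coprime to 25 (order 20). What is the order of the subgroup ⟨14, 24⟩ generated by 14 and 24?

10

|⟨14⟩| = 10 and |⟨24⟩| = 2, so |H| is a multiple of lcm(10, 2) = 10 and divides |G| = 20.
Closing under the operation: H = {1, 4, 6, 9, 11, 14, 16, 19, 21, 24}, so |H| = 10.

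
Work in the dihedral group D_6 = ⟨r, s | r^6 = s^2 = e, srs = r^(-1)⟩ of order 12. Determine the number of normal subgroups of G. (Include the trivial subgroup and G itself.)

G has 16 subgroups. Checking conjugation-invariance by order — order 1: 1/1 normal; order 2: 1/7 normal; order 3: 1/1 normal; order 4: 0/3 normal; order 6: 3/3 normal; order 12: 1/1 normal.
Total normal subgroups: 7.

7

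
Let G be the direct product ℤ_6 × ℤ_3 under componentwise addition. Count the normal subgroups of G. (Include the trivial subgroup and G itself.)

G is abelian, so every subgroup is normal.
G has 12 subgroups in total, hence 12 normal subgroups.

12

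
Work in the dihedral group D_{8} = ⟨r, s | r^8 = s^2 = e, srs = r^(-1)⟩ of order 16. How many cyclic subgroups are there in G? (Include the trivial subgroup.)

12

Each element a generates a cyclic subgroup ⟨a⟩; distinct elements may generate the same one (a cyclic group of order d has φ(d) generators).
Cyclic subgroups by order — order 1: 1; order 2: 9; order 4: 1; order 8: 1.
Total: 12.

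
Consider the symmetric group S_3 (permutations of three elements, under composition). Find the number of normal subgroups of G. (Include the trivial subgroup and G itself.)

G has 6 subgroups. Checking conjugation-invariance by order — order 1: 1/1 normal; order 2: 0/3 normal; order 3: 1/1 normal; order 6: 1/1 normal.
Total normal subgroups: 3.

3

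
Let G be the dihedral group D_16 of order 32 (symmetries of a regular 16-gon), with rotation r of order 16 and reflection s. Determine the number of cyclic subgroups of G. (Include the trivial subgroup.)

21

Each element a generates a cyclic subgroup ⟨a⟩; distinct elements may generate the same one (a cyclic group of order d has φ(d) generators).
Cyclic subgroups by order — order 1: 1; order 2: 17; order 4: 1; order 8: 1; order 16: 1.
Total: 21.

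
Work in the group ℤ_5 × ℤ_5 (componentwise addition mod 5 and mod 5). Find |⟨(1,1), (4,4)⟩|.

|⟨(1,1)⟩| = 5 and |⟨(4,4)⟩| = 5, so |H| is a multiple of lcm(5, 5) = 5 and divides |G| = 25.
Closing under the operation: H = {(0,0), (1,1), (2,2), (3,3), (4,4)}, so |H| = 5.

5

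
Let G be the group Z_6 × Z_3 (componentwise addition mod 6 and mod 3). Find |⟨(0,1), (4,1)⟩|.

9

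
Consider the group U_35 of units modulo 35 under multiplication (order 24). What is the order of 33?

12

Compute successive powers of 33 mod 35: 33, 4, 27, 16, 3, 29, 12, 11, …; 33^12 ≡ 1 (mod 35).
So |⟨33⟩| = 12.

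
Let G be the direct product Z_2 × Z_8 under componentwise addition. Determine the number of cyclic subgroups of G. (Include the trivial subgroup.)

Each element a generates a cyclic subgroup ⟨a⟩; distinct elements may generate the same one (a cyclic group of order d has φ(d) generators).
Cyclic subgroups by order — order 1: 1; order 2: 3; order 4: 2; order 8: 2.
Total: 8.

8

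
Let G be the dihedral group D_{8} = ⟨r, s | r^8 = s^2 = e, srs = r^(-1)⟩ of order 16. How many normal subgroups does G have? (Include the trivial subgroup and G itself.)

7

G has 19 subgroups. Checking conjugation-invariance by order — order 1: 1/1 normal; order 2: 1/9 normal; order 4: 1/5 normal; order 8: 3/3 normal; order 16: 1/1 normal.
Total normal subgroups: 7.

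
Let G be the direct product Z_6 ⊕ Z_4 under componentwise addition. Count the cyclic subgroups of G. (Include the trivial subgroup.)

A cyclic subgroup of order d is generated by each of its φ(d) elements of order d, so the cyclic subgroups of order d number (#elements of order d)/φ(d).
Cyclic subgroups by order — order 1: 1; order 2: 3; order 3: 1; order 4: 2; order 6: 3; order 12: 2.
Total: 12.

12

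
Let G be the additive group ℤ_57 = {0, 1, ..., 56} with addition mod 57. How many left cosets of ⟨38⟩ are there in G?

19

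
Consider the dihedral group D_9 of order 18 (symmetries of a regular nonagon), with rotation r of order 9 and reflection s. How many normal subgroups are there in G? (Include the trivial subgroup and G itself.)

G has 16 subgroups. Checking conjugation-invariance by order — order 1: 1/1 normal; order 2: 0/9 normal; order 3: 1/1 normal; order 6: 0/3 normal; order 9: 1/1 normal; order 18: 1/1 normal.
Total normal subgroups: 4.

4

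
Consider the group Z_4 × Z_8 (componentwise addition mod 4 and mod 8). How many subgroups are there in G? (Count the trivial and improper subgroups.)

22

|G| = 32, so by Lagrange every subgroup order divides 32. Divisors: 1, 2, 4, 8, 16, 32.
Subgroups by order — order 1: 1; order 2: 3; order 4: 7; order 8: 7; order 16: 3; order 32: 1.
Total: 1 + 3 + 7 + 7 + 3 + 1 = 22.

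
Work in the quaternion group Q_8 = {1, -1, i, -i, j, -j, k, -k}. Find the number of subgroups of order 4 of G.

3

|G| = 8 and 4 | 8, so subgroups of order 4 are possible by Lagrange.
The subgroups of order 4 are: {1, -1, i, -i}; {1, -1, j, -j}; {1, -1, k, -k}.
So G has 3 subgroups of order 4.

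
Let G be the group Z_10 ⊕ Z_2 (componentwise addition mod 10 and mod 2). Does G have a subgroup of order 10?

Yes

10 | 20. A subgroup of order 10 is {(0,0), (0,1), (2,0), (2,1), (4,0), (4,1), (6,0), (6,1), (8,0), (8,1)}.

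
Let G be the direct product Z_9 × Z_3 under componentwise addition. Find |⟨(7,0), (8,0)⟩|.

|⟨(7,0)⟩| = 9 and |⟨(8,0)⟩| = 9, so |H| is a multiple of lcm(9, 9) = 9 and divides |G| = 27.
Closing under the operation: H = {(0,0), (1,0), (2,0), (3,0), (4,0), (5,0), (6,0), (7,0), (8,0)}, so |H| = 9.

9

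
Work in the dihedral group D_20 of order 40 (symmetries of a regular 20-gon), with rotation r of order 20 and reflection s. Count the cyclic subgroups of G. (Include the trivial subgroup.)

A cyclic subgroup of order d is generated by each of its φ(d) elements of order d, so the cyclic subgroups of order d number (#elements of order d)/φ(d).
Cyclic subgroups by order — order 1: 1; order 2: 21; order 4: 1; order 5: 1; order 10: 1; order 20: 1.
Total: 26.

26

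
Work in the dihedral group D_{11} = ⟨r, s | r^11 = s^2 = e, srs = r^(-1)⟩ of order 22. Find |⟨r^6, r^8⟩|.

11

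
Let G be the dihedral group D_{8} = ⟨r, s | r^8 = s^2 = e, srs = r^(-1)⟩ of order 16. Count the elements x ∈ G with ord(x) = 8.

4

The elements of order 8 are: r, r^3, r^5, r^7.
That's 4.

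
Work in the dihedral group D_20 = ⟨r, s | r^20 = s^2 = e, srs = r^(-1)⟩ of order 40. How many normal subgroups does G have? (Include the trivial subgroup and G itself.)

G has 48 subgroups. Checking conjugation-invariance by order — order 1: 1/1 normal; order 2: 1/21 normal; order 4: 1/11 normal; order 5: 1/1 normal; order 8: 0/5 normal; order 10: 1/5 normal; order 20: 3/3 normal; order 40: 1/1 normal.
Total normal subgroups: 9.

9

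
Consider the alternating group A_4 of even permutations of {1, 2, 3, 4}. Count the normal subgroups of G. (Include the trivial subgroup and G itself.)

3

G has 10 subgroups. Checking conjugation-invariance by order — order 1: 1/1 normal; order 2: 0/3 normal; order 3: 0/4 normal; order 4: 1/1 normal; order 12: 1/1 normal.
Total normal subgroups: 3.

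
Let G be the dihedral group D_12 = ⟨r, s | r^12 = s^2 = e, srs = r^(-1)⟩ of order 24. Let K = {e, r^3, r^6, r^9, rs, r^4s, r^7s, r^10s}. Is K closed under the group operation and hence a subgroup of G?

Yes

|K| = 8 divides |G| = 24, consistent with Lagrange.
K contains the identity, every element's inverse is in K, and K is closed under ·: it is a subgroup.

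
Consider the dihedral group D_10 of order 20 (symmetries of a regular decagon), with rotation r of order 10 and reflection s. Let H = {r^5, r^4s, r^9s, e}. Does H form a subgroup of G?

Yes

|H| = 4 divides |G| = 20, consistent with Lagrange.
H contains the identity, every element's inverse is in H, and H is closed under ·: it is a subgroup.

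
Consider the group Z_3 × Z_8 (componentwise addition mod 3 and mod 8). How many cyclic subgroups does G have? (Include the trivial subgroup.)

8

Each element a generates a cyclic subgroup ⟨a⟩; distinct elements may generate the same one (a cyclic group of order d has φ(d) generators).
Cyclic subgroups by order — order 1: 1; order 2: 1; order 3: 1; order 4: 1; order 6: 1; order 8: 1; order 12: 1; order 24: 1.
Total: 8.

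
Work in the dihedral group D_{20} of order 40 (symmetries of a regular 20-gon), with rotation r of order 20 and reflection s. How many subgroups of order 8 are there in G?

|G| = 40 and 8 | 40, so subgroups of order 8 are possible by Lagrange.
The subgroups of order 8 are: {e, r^5, r^10, r^15, s, r^5s, r^10s, r^15s}; {e, r^5, r^10, r^15, rs, r^6s, r^11s, r^16s}; {e, r^5, r^10, r^15, r^2s, r^7s, r^12s, r^17s}; {e, r^5, r^10, r^15, r^3s, r^8s, r^13s, r^18s}; … (5 in all).
So G has 5 subgroups of order 8.

5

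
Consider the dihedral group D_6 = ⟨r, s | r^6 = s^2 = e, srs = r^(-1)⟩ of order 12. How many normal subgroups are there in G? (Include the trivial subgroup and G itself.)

7

G has 16 subgroups. Checking conjugation-invariance by order — order 1: 1/1 normal; order 2: 1/7 normal; order 3: 1/1 normal; order 4: 0/3 normal; order 6: 3/3 normal; order 12: 1/1 normal.
Total normal subgroups: 7.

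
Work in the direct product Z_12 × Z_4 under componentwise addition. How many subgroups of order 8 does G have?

3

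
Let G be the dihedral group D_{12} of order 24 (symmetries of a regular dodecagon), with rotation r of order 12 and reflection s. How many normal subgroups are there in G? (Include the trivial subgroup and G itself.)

G has 34 subgroups. Checking conjugation-invariance by order — order 1: 1/1 normal; order 2: 1/13 normal; order 3: 1/1 normal; order 4: 1/7 normal; order 6: 1/5 normal; order 8: 0/3 normal; order 12: 3/3 normal; order 24: 1/1 normal.
Total normal subgroups: 9.

9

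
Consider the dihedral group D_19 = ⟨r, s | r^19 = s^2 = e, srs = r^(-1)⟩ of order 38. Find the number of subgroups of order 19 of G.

1

|G| = 38 and 19 | 38, so subgroups of order 19 are possible by Lagrange.
The subgroups of order 19 are: {e, r, r^2, r^3, r^4, r^5, r^6, r^7, r^8, r^9, r^10, r^11, r^12, r^13, r^14, r^15, r^16, r^17, r^18}.
So G has 1 subgroup of order 19.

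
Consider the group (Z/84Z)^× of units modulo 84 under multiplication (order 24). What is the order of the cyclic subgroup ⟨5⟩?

6

Compute successive powers of 5 mod 84: 5, 25, 41, 37, 17, 1; 5^6 ≡ 1 (mod 84).
So |⟨5⟩| = 6.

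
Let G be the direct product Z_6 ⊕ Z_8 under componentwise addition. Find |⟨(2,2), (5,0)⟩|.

24

|⟨(2,2)⟩| = 12 and |⟨(5,0)⟩| = 6, so |H| is a multiple of lcm(12, 6) = 12 and divides |G| = 48.
Closing under the operation: H = {(0,0), (0,2), (0,4), (0,6), (1,0), (1,2), (1,4), (1,6), (2,0), (2,2), (2,4), (2,6), (3,0), (3,2), (3,4), (3,6), (4,0), (4,2), (4,4), (4,6), (5,0), (5,2), (5,4), (5,6)}, so |H| = 24.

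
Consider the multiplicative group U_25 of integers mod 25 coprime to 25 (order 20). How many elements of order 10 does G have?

The elements of order 10 are: 4, 9, 14, 19.
That's 4.

4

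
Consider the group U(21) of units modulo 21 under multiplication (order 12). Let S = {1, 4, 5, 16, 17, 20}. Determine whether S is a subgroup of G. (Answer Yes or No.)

Yes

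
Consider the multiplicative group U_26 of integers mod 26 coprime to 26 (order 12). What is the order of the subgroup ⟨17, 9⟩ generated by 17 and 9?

|⟨17⟩| = 6 and |⟨9⟩| = 3, so |H| is a multiple of lcm(6, 3) = 6 and divides |G| = 12.
Closing under the operation: H = {1, 3, 9, 17, 23, 25}, so |H| = 6.

6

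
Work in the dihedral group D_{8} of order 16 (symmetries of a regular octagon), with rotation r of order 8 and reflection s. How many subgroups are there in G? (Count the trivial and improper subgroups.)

19

|G| = 16, so by Lagrange every subgroup order divides 16. Divisors: 1, 2, 4, 8, 16.
Subgroups by order — order 1: 1; order 2: 9; order 4: 5; order 8: 3; order 16: 1.
Total: 1 + 9 + 5 + 3 + 1 = 19.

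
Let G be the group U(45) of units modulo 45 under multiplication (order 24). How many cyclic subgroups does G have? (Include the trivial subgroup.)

12

A cyclic subgroup of order d is generated by each of its φ(d) elements of order d, so the cyclic subgroups of order d number (#elements of order d)/φ(d).
Cyclic subgroups by order — order 1: 1; order 2: 3; order 3: 1; order 4: 2; order 6: 3; order 12: 2.
Total: 12.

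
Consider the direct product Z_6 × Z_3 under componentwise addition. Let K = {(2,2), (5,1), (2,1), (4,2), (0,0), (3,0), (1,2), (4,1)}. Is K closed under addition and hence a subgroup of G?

|K| = 8 does not divide |G| = 18, so by Lagrange K is not a subgroup.

No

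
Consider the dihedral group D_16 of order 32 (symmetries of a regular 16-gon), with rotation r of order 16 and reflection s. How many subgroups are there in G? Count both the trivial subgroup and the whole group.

36

|G| = 32, so by Lagrange every subgroup order divides 32. Divisors: 1, 2, 4, 8, 16, 32.
Subgroups by order — order 1: 1; order 2: 17; order 4: 9; order 8: 5; order 16: 3; order 32: 1.
Total: 1 + 17 + 9 + 5 + 3 + 1 = 36.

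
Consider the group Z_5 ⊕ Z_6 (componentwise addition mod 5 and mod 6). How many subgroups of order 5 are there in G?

1

|G| = 30 and 5 | 30, so subgroups of order 5 are possible by Lagrange.
The subgroups of order 5 are: {(0,0), (1,0), (2,0), (3,0), (4,0)}.
So G has 1 subgroup of order 5.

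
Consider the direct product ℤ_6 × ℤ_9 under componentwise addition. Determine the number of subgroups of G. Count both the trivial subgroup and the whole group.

20

|G| = 54, so by Lagrange every subgroup order divides 54. Divisors: 1, 2, 3, 6, 9, 18, 27, 54.
Subgroups by order — order 1: 1; order 2: 1; order 3: 4; order 6: 4; order 9: 4; order 18: 4; order 27: 1; order 54: 1.
Total: 1 + 1 + 4 + 4 + 4 + 4 + 1 + 1 = 20.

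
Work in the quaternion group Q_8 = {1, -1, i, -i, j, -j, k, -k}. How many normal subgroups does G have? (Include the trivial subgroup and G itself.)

6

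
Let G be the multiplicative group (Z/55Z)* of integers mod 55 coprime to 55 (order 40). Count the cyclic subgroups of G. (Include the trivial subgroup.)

Group the elements of G by the cyclic subgroup they generate; each cyclic subgroup of order d accounts for φ(d) elements.
Cyclic subgroups by order — order 1: 1; order 2: 3; order 4: 2; order 5: 1; order 10: 3; order 20: 2.
Total: 12.

12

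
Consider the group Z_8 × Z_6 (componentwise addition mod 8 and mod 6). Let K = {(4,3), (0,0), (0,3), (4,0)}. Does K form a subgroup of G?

Yes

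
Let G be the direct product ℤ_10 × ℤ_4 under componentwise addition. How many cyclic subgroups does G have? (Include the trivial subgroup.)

12

A cyclic subgroup of order d is generated by each of its φ(d) elements of order d, so the cyclic subgroups of order d number (#elements of order d)/φ(d).
Cyclic subgroups by order — order 1: 1; order 2: 3; order 4: 2; order 5: 1; order 10: 3; order 20: 2.
Total: 12.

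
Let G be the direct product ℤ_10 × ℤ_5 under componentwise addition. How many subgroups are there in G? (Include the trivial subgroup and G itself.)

16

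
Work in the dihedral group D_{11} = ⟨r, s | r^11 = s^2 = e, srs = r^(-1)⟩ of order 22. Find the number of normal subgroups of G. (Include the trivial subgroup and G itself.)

3

G has 14 subgroups. Checking conjugation-invariance by order — order 1: 1/1 normal; order 2: 0/11 normal; order 11: 1/1 normal; order 22: 1/1 normal.
Total normal subgroups: 3.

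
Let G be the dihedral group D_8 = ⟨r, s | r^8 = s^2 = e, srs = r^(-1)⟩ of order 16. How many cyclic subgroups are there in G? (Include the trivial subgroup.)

A cyclic subgroup of order d is generated by each of its φ(d) elements of order d, so the cyclic subgroups of order d number (#elements of order d)/φ(d).
Cyclic subgroups by order — order 1: 1; order 2: 9; order 4: 1; order 8: 1.
Total: 12.

12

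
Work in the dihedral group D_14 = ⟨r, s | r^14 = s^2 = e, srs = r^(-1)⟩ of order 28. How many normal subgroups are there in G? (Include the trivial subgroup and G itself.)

G has 28 subgroups. Checking conjugation-invariance by order — order 1: 1/1 normal; order 2: 1/15 normal; order 4: 0/7 normal; order 7: 1/1 normal; order 14: 3/3 normal; order 28: 1/1 normal.
Total normal subgroups: 7.

7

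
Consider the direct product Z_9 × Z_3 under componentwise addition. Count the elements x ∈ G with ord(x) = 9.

18

An element (a,b) has order lcm(ord(a), ord(b)); count pairs with lcm equal to 9.
Enumerating gives 18 such elements.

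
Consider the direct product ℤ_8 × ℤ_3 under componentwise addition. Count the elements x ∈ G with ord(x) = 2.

An element (a,b) has order lcm(ord(a), ord(b)); count pairs with lcm equal to 2.
Enumerating gives 1 such elements.

1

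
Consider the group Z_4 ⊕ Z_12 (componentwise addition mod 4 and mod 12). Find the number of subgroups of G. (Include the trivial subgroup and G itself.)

|G| = 48, so by Lagrange every subgroup order divides 48. Divisors: 1, 2, 3, 4, 6, 8, 12, 16, 24, 48.
Subgroups by order — order 1: 1; order 2: 3; order 3: 1; order 4: 7; order 6: 3; order 8: 3; order 12: 7; order 16: 1; order 24: 3; order 48: 1.
Total: 1 + 3 + 1 + 7 + 3 + 3 + 7 + 1 + 3 + 1 = 30.

30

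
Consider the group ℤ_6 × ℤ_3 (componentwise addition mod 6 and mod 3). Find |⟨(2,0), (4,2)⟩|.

9

|⟨(2,0)⟩| = 3 and |⟨(4,2)⟩| = 3, so |H| is a multiple of lcm(3, 3) = 3 and divides |G| = 18.
Closing under the operation: H = {(0,0), (0,1), (0,2), (2,0), (2,1), (2,2), (4,0), (4,1), (4,2)}, so |H| = 9.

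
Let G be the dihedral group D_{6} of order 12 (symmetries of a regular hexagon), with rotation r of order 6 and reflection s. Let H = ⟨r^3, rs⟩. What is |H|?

|⟨r^3⟩| = 2 and |⟨rs⟩| = 2, so |H| is a multiple of lcm(2, 2) = 2 and divides |G| = 12.
Closing under the operation: H = {e, r^3, rs, r^4s}, so |H| = 4.

4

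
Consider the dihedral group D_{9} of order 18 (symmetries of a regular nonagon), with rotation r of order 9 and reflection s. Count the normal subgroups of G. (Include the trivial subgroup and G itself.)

G has 16 subgroups. Checking conjugation-invariance by order — order 1: 1/1 normal; order 2: 0/9 normal; order 3: 1/1 normal; order 6: 0/3 normal; order 9: 1/1 normal; order 18: 1/1 normal.
Total normal subgroups: 4.

4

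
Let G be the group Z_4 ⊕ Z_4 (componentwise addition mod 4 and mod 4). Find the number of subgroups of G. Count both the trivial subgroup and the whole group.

15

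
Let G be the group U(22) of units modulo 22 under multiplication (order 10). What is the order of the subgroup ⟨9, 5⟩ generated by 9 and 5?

|⟨9⟩| = 5 and |⟨5⟩| = 5, so |H| is a multiple of lcm(5, 5) = 5 and divides |G| = 10.
Closing under the operation: H = {1, 3, 5, 9, 15}, so |H| = 5.

5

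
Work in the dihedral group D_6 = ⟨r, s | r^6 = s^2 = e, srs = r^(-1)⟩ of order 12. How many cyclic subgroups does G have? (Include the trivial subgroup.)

10

Each element a generates a cyclic subgroup ⟨a⟩; distinct elements may generate the same one (a cyclic group of order d has φ(d) generators).
Cyclic subgroups by order — order 1: 1; order 2: 7; order 3: 1; order 6: 1.
Total: 10.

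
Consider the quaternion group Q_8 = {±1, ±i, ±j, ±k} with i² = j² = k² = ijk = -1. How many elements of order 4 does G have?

6

The elements of order 4 are: i, -i, j, -j, k, -k.
That's 6.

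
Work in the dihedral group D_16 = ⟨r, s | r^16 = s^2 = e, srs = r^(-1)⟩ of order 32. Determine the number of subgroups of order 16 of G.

3

|G| = 32 and 16 | 32, so subgroups of order 16 are possible by Lagrange.
The subgroups of order 16 are: {e, r, r^2, r^3, r^4, r^5, r^6, r^7, r^8, r^9, r^10, r^11, r^12, r^13, r^14, r^15}; {e, r^2, r^4, r^6, r^8, r^10, r^12, r^14, s, r^2s, r^4s, r^6s, r^8s, r^10s, r^12s, r^14s}; {e, r^2, r^4, r^6, r^8, r^10, r^12, r^14, rs, r^3s, r^5s, r^7s, r^9s, r^11s, r^13s, r^15s}.
So G has 3 subgroups of order 16.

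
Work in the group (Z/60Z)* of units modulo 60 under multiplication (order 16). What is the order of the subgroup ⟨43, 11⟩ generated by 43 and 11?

|⟨43⟩| = 4 and |⟨11⟩| = 2, so |H| is a multiple of lcm(4, 2) = 4 and divides |G| = 16.
Closing under the operation: H = {1, 7, 11, 17, 43, 49, 53, 59}, so |H| = 8.

8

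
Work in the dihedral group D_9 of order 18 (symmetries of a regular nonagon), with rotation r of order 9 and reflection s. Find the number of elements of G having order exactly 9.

6

The elements of order 9 are: r, r^2, r^4, r^5, r^7, r^8.
That's 6.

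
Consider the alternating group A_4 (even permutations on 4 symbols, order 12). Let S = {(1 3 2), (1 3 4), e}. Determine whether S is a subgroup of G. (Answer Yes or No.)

(1 3 2) ∈ S but its inverse (1 2 3) ∉ S, so S is not a subgroup.

No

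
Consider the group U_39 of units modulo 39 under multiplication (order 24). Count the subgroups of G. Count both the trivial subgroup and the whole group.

|G| = 24, so by Lagrange every subgroup order divides 24. Divisors: 1, 2, 3, 4, 6, 8, 12, 24.
Subgroups by order — order 1: 1; order 2: 3; order 3: 1; order 4: 3; order 6: 3; order 8: 1; order 12: 3; order 24: 1.
Total: 1 + 3 + 1 + 3 + 3 + 1 + 3 + 1 = 16.

16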